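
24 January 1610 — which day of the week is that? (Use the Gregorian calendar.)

Doomsday rule: the anchor day for the 1600s is Tuesday. For year 10: 10÷12 = 0 r 10, and 10÷4 = 2, so 0+10+2 = 12.
Tuesday + 12 ≡ Sunday — that's 1610's doomsday.
In January the doomsday date is Jan 3 (1610 is not a leap year).
Jan 24 is 21 days after Jan 3; 21 mod 7 = 0, so Sunday + 0 = Sunday.

Sunday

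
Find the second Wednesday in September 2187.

September 1, 2187 is a Saturday.
The first Wednesday is therefore September 5 (4 days later).
The second Wednesday is 5 + 1×7 = September 12.

September 12, 2187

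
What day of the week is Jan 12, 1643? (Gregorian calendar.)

Doomsday rule: the anchor day for the 1600s is Tuesday. For year 43: 43÷12 = 3 r 7, and 7÷4 = 1, so 3+7+1 = 11.
Tuesday + 11 ≡ Saturday — that's 1643's doomsday.
In January the doomsday date is Jan 3 (1643 is not a leap year).
Jan 12 is 9 days after Jan 3; 9 mod 7 = 2, so Saturday + 2 = Monday.

Monday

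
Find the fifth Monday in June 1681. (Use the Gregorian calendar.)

June 1, 1681 is a Sunday.
The first Monday is therefore June 2 (1 days later).
The fifth Monday is 2 + 4×7 = June 30.

June 30, 1681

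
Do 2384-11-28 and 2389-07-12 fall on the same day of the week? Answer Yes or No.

Yes

From Nov 28, 2384 to Jul 12, 2389 is 1687 days.
1687 mod 7 = 0, so they are the same weekday.
(Nov 28, 2384 is a Wednesday; Jul 12, 2389 is a Wednesday.)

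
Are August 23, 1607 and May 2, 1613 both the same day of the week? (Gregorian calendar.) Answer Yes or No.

From Aug 23, 1607 to May 2, 1613 is 2079 days.
2079 mod 7 = 0, so they are the same weekday.
(Aug 23, 1607 is a Thursday; May 2, 1613 is a Thursday.)

Yes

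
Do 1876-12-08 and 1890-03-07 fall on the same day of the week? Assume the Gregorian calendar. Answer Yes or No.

Yes

From Dec 8, 1876 to Mar 7, 1890 is 4837 days.
4837 mod 7 = 0, so they are the same weekday.
(Dec 8, 1876 is a Friday; Mar 7, 1890 is a Friday.)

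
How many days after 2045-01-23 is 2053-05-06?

Jan 23, 2045 → Jan 23, 2046: 365 days.
Jan 23, 2046 → Jan 23, 2047: 365 days.
Jan 23, 2047 → Jan 23, 2048: 365 days.
Jan 23, 2048 → Jan 23, 2049: 366 days (Feb 29, 2048 is in that span).
Jan 23, 2049 → Jan 23, 2050: 365 days.
Jan 23, 2050 → Jan 23, 2051: 365 days.
Jan 23, 2051 → Jan 23, 2052: 365 days.
Jan 23, 2052 → Jan 23, 2053: 366 days (Feb 29, 2052 is in that span).
Jan 23, 2053 → Feb 23, 2053: 31 days (January has 31).
Feb 23, 2053 → Mar 23, 2053: 28 days (February has 28).
Mar 23, 2053 → Apr 23, 2053: 31 days (March has 31).
Apr 23, 2053 → May 6, 2053: 13 days.
Total: 3025 days.

3025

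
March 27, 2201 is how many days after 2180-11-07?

7444

Nov 7, 2180 → Nov 7, 2181: 365 days.
Nov 7, 2181 → Nov 7, 2182: 365 days.
Nov 7, 2182 → Nov 7, 2183: 365 days.
Nov 7, 2183 → Nov 7, 2184: 366 days (Feb 29, 2184 is in that span).
Nov 7, 2184 → Nov 7, 2185: 365 days.
Nov 7, 2185 → Nov 7, 2186: 365 days.
Nov 7, 2186 → Nov 7, 2187: 365 days.
Nov 7, 2187 → Nov 7, 2188: 366 days (Feb 29, 2188 is in that span).
Nov 7, 2188 → Nov 7, 2189: 365 days.
Nov 7, 2189 → Nov 7, 2190: 365 days.
Nov 7, 2190 → Nov 7, 2191: 365 days.
Nov 7, 2191 → Nov 7, 2192: 366 days (Feb 29, 2192 is in that span).
Nov 7, 2192 → Nov 7, 2193: 365 days.
Nov 7, 2193 → Nov 7, 2194: 365 days.
Nov 7, 2194 → Nov 7, 2195: 365 days.
Nov 7, 2195 → Nov 7, 2196: 366 days (Feb 29, 2196 is in that span).
Nov 7, 2196 → Nov 7, 2197: 365 days.
Nov 7, 2197 → Nov 7, 2198: 365 days.
Nov 7, 2198 → Nov 7, 2199: 365 days.
Nov 7, 2199 → Nov 7, 2200: 365 days.
Nov 7, 2200 → Dec 7, 2200: 30 days (November has 30).
Dec 7, 2200 → Jan 7, 2201: 31 days (December has 31).
Jan 7, 2201 → Feb 7, 2201: 31 days (January has 31).
Feb 7, 2201 → Mar 7, 2201: 28 days (February has 28).
Mar 7, 2201 → Mar 27, 2201: 20 days.
Total: 7444 days.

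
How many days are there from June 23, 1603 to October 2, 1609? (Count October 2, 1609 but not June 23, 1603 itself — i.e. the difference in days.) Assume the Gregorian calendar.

2293

Jun 23, 1603 → Jun 23, 1604: 366 days (Feb 29, 1604 is in that span).
Jun 23, 1604 → Jun 23, 1605: 365 days.
Jun 23, 1605 → Jun 23, 1606: 365 days.
Jun 23, 1606 → Jun 23, 1607: 365 days.
Jun 23, 1607 → Jun 23, 1608: 366 days (Feb 29, 1608 is in that span).
Jun 23, 1608 → Jun 23, 1609: 365 days.
Jun 23, 1609 → Jul 23, 1609: 30 days (June has 30).
Jul 23, 1609 → Aug 23, 1609: 31 days (July has 31).
Aug 23, 1609 → Sep 23, 1609: 31 days (August has 31).
Sep 23, 1609 → Oct 2, 1609: 9 days.
Total: 2293 days.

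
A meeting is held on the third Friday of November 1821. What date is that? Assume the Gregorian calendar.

November 1, 1821 is a Thursday.
The first Friday is therefore November 2 (1 days later).
The third Friday is 2 + 2×7 = November 16.

November 16, 1821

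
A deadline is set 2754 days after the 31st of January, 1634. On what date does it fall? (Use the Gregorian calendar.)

+365 (one year) → Jan 31, 1635 (2389 left).
+365 (one year) → Jan 31, 1636 (2024 left).
+366 (one year; includes Feb 29, 1636) → Jan 31, 1637 (1658 left).
+365 (one year) → Jan 31, 1638 (1293 left).
+365 (one year) → Jan 31, 1639 (928 left).
+365 (one year) → Jan 31, 1640 (563 left).
+366 (one year; includes Feb 29, 1640) → Jan 31, 1641 (197 left).
Jan has 31 days: +1 → Feb 1, 1641 (196 left).
Feb has 28 days: +28 → Mar 1, 1641 (168 left).
Mar has 31 days: +31 → Apr 1, 1641 (137 left).
Apr has 30 days: +30 → May 1, 1641 (107 left).
May has 31 days: +31 → Jun 1, 1641 (76 left).
Jun has 30 days: +30 → Jul 1, 1641 (46 left).
Jul has 31 days: +31 → Aug 1, 1641 (15 left).
+15 → Aug 16, 1641.

August 16, 1641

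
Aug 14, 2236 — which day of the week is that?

Sunday

Doomsday rule: the anchor day for the 2200s is Friday. For year 36: 36÷12 = 3 r 0, and 0÷4 = 0, so 3+0+0 = 3.
Friday + 3 ≡ Monday — that's 2236's doomsday.
In August the doomsday date is Aug 8.
Aug 14 is 6 days after Aug 8; 6 mod 7 = 6, so Monday + 6 = Sunday.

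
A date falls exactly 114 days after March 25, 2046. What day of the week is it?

First find the weekday of Mar 25, 2046. Doomsday rule: the anchor day for the 2000s is Tuesday. For year 46: 46÷12 = 3 r 10, and 10÷4 = 2, so 3+10+2 = 15.
Tuesday + 15 ≡ Wednesday — that's 2046's doomsday.
In March the doomsday date is Mar 14.
Mar 25 is 11 days after Mar 14; 11 mod 7 = 4, so Wednesday + 4 = Sunday.
114 mod 7 = 2, so 114 days after a Sunday is Sunday + 2 = Tuesday.

Tuesday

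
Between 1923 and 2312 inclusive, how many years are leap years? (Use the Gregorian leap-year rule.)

95

Multiples of 4 in [1923,2312]: 98.
Of those, multiples of 100: 4 (not leap unless ÷400).
Multiples of 400: 1.
Leap years = 98 − 4 + 1 = 95.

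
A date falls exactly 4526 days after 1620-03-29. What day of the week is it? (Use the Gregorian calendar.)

Thursday

First find the weekday of Mar 29, 1620. Doomsday rule: the anchor day for the 1600s is Tuesday. For year 20: 20÷12 = 1 r 8, and 8÷4 = 2, so 1+8+2 = 11.
Tuesday + 11 ≡ Saturday — that's 1620's doomsday.
In March the doomsday date is Mar 14.
Mar 29 is 15 days after Mar 14; 15 mod 7 = 1, so Saturday + 1 = Sunday.
4526 mod 7 = 4, so 4526 days after a Sunday is Sunday + 4 = Thursday.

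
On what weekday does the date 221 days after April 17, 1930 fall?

Monday

Apr 17, 1930 is a Thursday.
221 mod 7 = 4, so 221 days after a Thursday is Thursday + 4 = Monday.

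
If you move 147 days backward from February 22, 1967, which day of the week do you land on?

Wednesday

Feb 22, 1967 is a Wednesday.
147 mod 7 = 0, so 147 days before a Wednesday is Wednesday − 0 = Wednesday.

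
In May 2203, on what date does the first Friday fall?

May 1, 2203 is a Sunday.
The first Friday is therefore May 6 (5 days later).

May 6, 2203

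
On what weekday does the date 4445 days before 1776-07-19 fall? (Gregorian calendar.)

Friday

First find the weekday of Jul 19, 1776. Doomsday rule: the anchor day for the 1700s is Sunday. For year 76: 76÷12 = 6 r 4, and 4÷4 = 1, so 6+4+1 = 11.
Sunday + 11 ≡ Thursday — that's 1776's doomsday.
In July the doomsday date is Jul 11.
Jul 19 is 8 days after Jul 11; 8 mod 7 = 1, so Thursday + 1 = Friday.
4445 mod 7 = 0, so 4445 days before a Friday is Friday − 0 = Friday.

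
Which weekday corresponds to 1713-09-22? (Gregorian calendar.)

Doomsday rule: the anchor day for the 1700s is Sunday. For year 13: 13÷12 = 1 r 1, and 1÷4 = 0, so 1+1+0 = 2.
Sunday + 2 ≡ Tuesday — that's 1713's doomsday.
In September the doomsday date is Sep 5.
Sep 22 is 17 days after Sep 5; 17 mod 7 = 3, so Tuesday + 3 = Friday.

Friday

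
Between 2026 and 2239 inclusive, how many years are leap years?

Multiples of 4 in [2026,2239]: 53.
Of those, multiples of 100: 2 (not leap unless ÷400).
Multiples of 400: 0.
Leap years = 53 − 2 + 0 = 51.

51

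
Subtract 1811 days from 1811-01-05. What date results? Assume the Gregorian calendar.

−365 (one year) → Jan 5, 1810 (1446 left).
−365 (one year) → Jan 5, 1809 (1081 left).
−366 (one year; includes Feb 29, 1808) → Jan 5, 1808 (715 left).
−365 (one year) → Jan 5, 1807 (350 left).
−5 → Dec 31, 1806 (end of Dec, 31 days; 345 left).
−31 → Nov 30, 1806 (end of Nov, 30 days; 314 left).
−30 → Oct 31, 1806 (end of Oct, 31 days; 284 left).
−31 → Sep 30, 1806 (end of Sep, 30 days; 253 left).
−30 → Aug 31, 1806 (end of Aug, 31 days; 223 left).
−31 → Jul 31, 1806 (end of Jul, 31 days; 192 left).
−31 → Jun 30, 1806 (end of Jun, 30 days; 161 left).
−30 → May 31, 1806 (end of May, 31 days; 131 left).
−31 → Apr 30, 1806 (end of Apr, 30 days; 100 left).
−30 → Mar 31, 1806 (end of Mar, 31 days; 70 left).
−31 → Feb 28, 1806 (end of Feb, 28 days; 39 left).
−28 → Jan 31, 1806 (end of Jan, 31 days; 11 left).
−11 → Jan 20, 1806.

January 20, 1806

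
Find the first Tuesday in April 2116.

April 1, 2116 is a Wednesday.
The first Tuesday is therefore April 7 (6 days later).

April 7, 2116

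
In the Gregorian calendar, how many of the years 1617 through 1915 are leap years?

Multiples of 4 in [1617,1915]: 74.
Of those, multiples of 100: 3 (not leap unless ÷400).
Multiples of 400: 0.
Leap years = 74 − 3 + 0 = 71.

71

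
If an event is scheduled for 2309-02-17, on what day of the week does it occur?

Doomsday rule: the anchor day for the 2300s is Wednesday. For year 09: 9÷12 = 0 r 9, and 9÷4 = 2, so 0+9+2 = 11.
Wednesday + 11 ≡ Sunday — that's 2309's doomsday.
In February the doomsday date is Feb 28 (2309 is not a leap year).
Feb 17 is 11 days before Feb 28; 11 mod 7 = 4, so Sunday − 4 = Wednesday.

Wednesday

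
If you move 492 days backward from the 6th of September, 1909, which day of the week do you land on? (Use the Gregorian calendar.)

First find the weekday of Sep 6, 1909. Doomsday rule: the anchor day for the 1900s is Wednesday. For year 09: 9÷12 = 0 r 9, and 9÷4 = 2, so 0+9+2 = 11.
Wednesday + 11 ≡ Sunday — that's 1909's doomsday.
In September the doomsday date is Sep 5.
Sep 6 is 1 day after Sep 5; 1 mod 7 = 1, so Sunday + 1 = Monday.
492 mod 7 = 2, so 492 days before a Monday is Monday − 2 = Saturday.

Saturday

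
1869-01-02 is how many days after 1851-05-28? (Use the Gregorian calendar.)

May 28, 1851 → May 28, 1852: 366 days (Feb 29, 1852 is in that span).
May 28, 1852 → May 28, 1853: 365 days.
May 28, 1853 → May 28, 1854: 365 days.
May 28, 1854 → May 28, 1855: 365 days.
May 28, 1855 → May 28, 1856: 366 days (Feb 29, 1856 is in that span).
May 28, 1856 → May 28, 1857: 365 days.
May 28, 1857 → May 28, 1858: 365 days.
May 28, 1858 → May 28, 1859: 365 days.
May 28, 1859 → May 28, 1860: 366 days (Feb 29, 1860 is in that span).
May 28, 1860 → May 28, 1861: 365 days.
May 28, 1861 → May 28, 1862: 365 days.
May 28, 1862 → May 28, 1863: 365 days.
May 28, 1863 → May 28, 1864: 366 days (Feb 29, 1864 is in that span).
May 28, 1864 → May 28, 1865: 365 days.
May 28, 1865 → May 28, 1866: 365 days.
May 28, 1866 → May 28, 1867: 365 days.
May 28, 1867 → May 28, 1868: 366 days (Feb 29, 1868 is in that span).
May 28, 1868 → Jun 28, 1868: 31 days (May has 31).
Jun 28, 1868 → Jul 28, 1868: 30 days (June has 30).
Jul 28, 1868 → Aug 28, 1868: 31 days (July has 31).
Aug 28, 1868 → Sep 28, 1868: 31 days (August has 31).
Sep 28, 1868 → Oct 28, 1868: 30 days (September has 30).
Oct 28, 1868 → Nov 28, 1868: 31 days (October has 31).
Nov 28, 1868 → Dec 28, 1868: 30 days (November has 30).
Dec 28, 1868 → Jan 2, 1869: 5 days.
Total: 6429 days.

6429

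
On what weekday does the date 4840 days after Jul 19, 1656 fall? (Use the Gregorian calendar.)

Saturday

First find the weekday of Jul 19, 1656. Doomsday rule: the anchor day for the 1600s is Tuesday. For year 56: 56÷12 = 4 r 8, and 8÷4 = 2, so 4+8+2 = 14.
Tuesday + 14 ≡ Tuesday — that's 1656's doomsday.
In July the doomsday date is Jul 11.
Jul 19 is 8 days after Jul 11; 8 mod 7 = 1, so Tuesday + 1 = Wednesday.
4840 mod 7 = 3, so 4840 days after a Wednesday is Wednesday + 3 = Saturday.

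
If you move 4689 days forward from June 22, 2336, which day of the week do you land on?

Jun 22, 2336 is a Monday.
4689 mod 7 = 6, so 4689 days after a Monday is Monday + 6 = Sunday.

Sunday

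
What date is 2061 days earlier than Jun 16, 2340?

−366 (one year; includes Feb 29, 2340) → Jun 16, 2339 (1695 left).
−365 (one year) → Jun 16, 2338 (1330 left).
−365 (one year) → Jun 16, 2337 (965 left).
−365 (one year) → Jun 16, 2336 (600 left).
−366 (one year; includes Feb 29, 2336) → Jun 16, 2335 (234 left).
−16 → May 31, 2335 (end of May, 31 days; 218 left).
−31 → Apr 30, 2335 (end of Apr, 30 days; 187 left).
−30 → Mar 31, 2335 (end of Mar, 31 days; 157 left).
−31 → Feb 28, 2335 (end of Feb, 28 days; 126 left).
−28 → Jan 31, 2335 (end of Jan, 31 days; 98 left).
−31 → Dec 31, 2334 (end of Dec, 31 days; 67 left).
−31 → Nov 30, 2334 (end of Nov, 30 days; 36 left).
−30 → Oct 31, 2334 (end of Oct, 31 days; 6 left).
−6 → Oct 25, 2334.

October 25, 2334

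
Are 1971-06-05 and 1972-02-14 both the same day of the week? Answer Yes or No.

No

From Jun 5, 1971 to Feb 14, 1972 is 254 days.
254 mod 7 = 2, so they are different weekdays.
(Jun 5, 1971 is a Saturday; Feb 14, 1972 is a Monday.)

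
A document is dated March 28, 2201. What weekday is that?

Doomsday rule: the anchor day for the 2200s is Friday. For year 01: 1÷12 = 0 r 1, and 1÷4 = 0, so 0+1+0 = 1.
Friday + 1 ≡ Saturday — that's 2201's doomsday.
In March the doomsday date is Mar 14.
Mar 28 is 14 days after Mar 14; 14 mod 7 = 0, so Saturday + 0 = Saturday.

Saturday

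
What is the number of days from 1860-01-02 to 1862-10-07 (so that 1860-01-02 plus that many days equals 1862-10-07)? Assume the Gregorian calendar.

1009

Jan 2, 1860 → Jan 2, 1861: 366 days (Feb 29, 1860 is in that span).
Jan 2, 1861 → Jan 2, 1862: 365 days.
Jan 2, 1862 → Feb 2, 1862: 31 days (January has 31).
Feb 2, 1862 → Mar 2, 1862: 28 days (February has 28).
Mar 2, 1862 → Apr 2, 1862: 31 days (March has 31).
Apr 2, 1862 → May 2, 1862: 30 days (April has 30).
May 2, 1862 → Jun 2, 1862: 31 days (May has 31).
Jun 2, 1862 → Jul 2, 1862: 30 days (June has 30).
Jul 2, 1862 → Aug 2, 1862: 31 days (July has 31).
Aug 2, 1862 → Sep 2, 1862: 31 days (August has 31).
Sep 2, 1862 → Oct 2, 1862: 30 days (September has 30).
Oct 2, 1862 → Oct 7, 1862: 5 days.
Total: 1009 days.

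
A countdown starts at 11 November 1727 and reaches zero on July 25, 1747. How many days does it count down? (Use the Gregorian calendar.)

7196

Nov 11, 1727 → Nov 11, 1728: 366 days (Feb 29, 1728 is in that span).
Nov 11, 1728 → Nov 11, 1729: 365 days.
Nov 11, 1729 → Nov 11, 1730: 365 days.
Nov 11, 1730 → Nov 11, 1731: 365 days.
Nov 11, 1731 → Nov 11, 1732: 366 days (Feb 29, 1732 is in that span).
Nov 11, 1732 → Nov 11, 1733: 365 days.
Nov 11, 1733 → Nov 11, 1734: 365 days.
Nov 11, 1734 → Nov 11, 1735: 365 days.
Nov 11, 1735 → Nov 11, 1736: 366 days (Feb 29, 1736 is in that span).
Nov 11, 1736 → Nov 11, 1737: 365 days.
Nov 11, 1737 → Nov 11, 1738: 365 days.
Nov 11, 1738 → Nov 11, 1739: 365 days.
Nov 11, 1739 → Nov 11, 1740: 366 days (Feb 29, 1740 is in that span).
Nov 11, 1740 → Nov 11, 1741: 365 days.
Nov 11, 1741 → Nov 11, 1742: 365 days.
Nov 11, 1742 → Nov 11, 1743: 365 days.
Nov 11, 1743 → Nov 11, 1744: 366 days (Feb 29, 1744 is in that span).
Nov 11, 1744 → Nov 11, 1745: 365 days.
Nov 11, 1745 → Nov 11, 1746: 365 days.
Nov 11, 1746 → Dec 11, 1746: 30 days (November has 30).
Dec 11, 1746 → Jan 11, 1747: 31 days (December has 31).
Jan 11, 1747 → Feb 11, 1747: 31 days (January has 31).
Feb 11, 1747 → Mar 11, 1747: 28 days (February has 28).
Mar 11, 1747 → Apr 11, 1747: 31 days (March has 31).
Apr 11, 1747 → May 11, 1747: 30 days (April has 30).
May 11, 1747 → Jun 11, 1747: 31 days (May has 31).
Jun 11, 1747 → Jul 11, 1747: 30 days (June has 30).
Jul 11, 1747 → Jul 25, 1747: 14 days.
Total: 7196 days.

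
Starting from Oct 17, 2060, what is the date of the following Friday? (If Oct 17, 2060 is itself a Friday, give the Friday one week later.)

October 22, 2060

Oct 17, 2060 is a Sunday.
From Sunday to the next Friday is 5 days.
Oct 17, 2060 + 5 = Oct 22, 2060.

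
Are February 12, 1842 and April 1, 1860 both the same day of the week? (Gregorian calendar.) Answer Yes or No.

No

From Feb 12, 1842 to Apr 1, 1860 is 6623 days.
6623 mod 7 = 1, so they are different weekdays.
(Feb 12, 1842 is a Saturday; Apr 1, 1860 is a Sunday.)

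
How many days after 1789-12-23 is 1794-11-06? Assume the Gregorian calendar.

Dec 23, 1789 → Dec 23, 1790: 365 days.
Dec 23, 1790 → Dec 23, 1791: 365 days.
Dec 23, 1791 → Dec 23, 1792: 366 days (Feb 29, 1792 is in that span).
Dec 23, 1792 → Dec 23, 1793: 365 days.
Dec 23, 1793 → Jan 23, 1794: 31 days (December has 31).
Jan 23, 1794 → Feb 23, 1794: 31 days (January has 31).
Feb 23, 1794 → Mar 23, 1794: 28 days (February has 28).
Mar 23, 1794 → Apr 23, 1794: 31 days (March has 31).
Apr 23, 1794 → May 23, 1794: 30 days (April has 30).
May 23, 1794 → Jun 23, 1794: 31 days (May has 31).
Jun 23, 1794 → Jul 23, 1794: 30 days (June has 30).
Jul 23, 1794 → Aug 23, 1794: 31 days (July has 31).
Aug 23, 1794 → Sep 23, 1794: 31 days (August has 31).
Sep 23, 1794 → Oct 23, 1794: 30 days (September has 30).
Oct 23, 1794 → Nov 6, 1794: 14 days.
Total: 1779 days.

1779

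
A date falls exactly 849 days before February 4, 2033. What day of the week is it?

Feb 4, 2033 is a Friday.
849 mod 7 = 2, so 849 days before a Friday is Friday − 2 = Wednesday.

Wednesday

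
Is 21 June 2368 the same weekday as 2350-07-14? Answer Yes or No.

Yes

From Jul 14, 2350 to Jun 21, 2368 is 6552 days.
6552 mod 7 = 0, so they are the same weekday.
(Jul 14, 2350 is a Friday; Jun 21, 2368 is a Friday.)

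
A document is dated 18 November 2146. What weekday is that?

Doomsday rule: the anchor day for the 2100s is Sunday. For year 46: 46÷12 = 3 r 10, and 10÷4 = 2, so 3+10+2 = 15.
Sunday + 15 ≡ Monday — that's 2146's doomsday.
In November the doomsday date is Nov 7.
Nov 18 is 11 days after Nov 7; 11 mod 7 = 4, so Monday + 4 = Friday.

Friday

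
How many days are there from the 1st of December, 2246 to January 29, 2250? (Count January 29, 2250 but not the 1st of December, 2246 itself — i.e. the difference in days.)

1155

Dec 1, 2246 → Dec 1, 2247: 365 days.
Dec 1, 2247 → Dec 1, 2248: 366 days (Feb 29, 2248 is in that span).
Dec 1, 2248 → Dec 1, 2249: 365 days.
Dec 1, 2249 → Jan 1, 2250: 31 days (December has 31).
Jan 1, 2250 → Jan 29, 2250: 28 days.
Total: 1155 days.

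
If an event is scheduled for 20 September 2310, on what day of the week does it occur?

Doomsday rule: the anchor day for the 2300s is Wednesday. For year 10: 10÷12 = 0 r 10, and 10÷4 = 2, so 0+10+2 = 12.
Wednesday + 12 ≡ Monday — that's 2310's doomsday.
In September the doomsday date is Sep 5.
Sep 20 is 15 days after Sep 5; 15 mod 7 = 1, so Monday + 1 = Tuesday.

Tuesday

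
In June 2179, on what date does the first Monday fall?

June 1, 2179 is a Tuesday.
The first Monday is therefore June 7 (6 days later).

June 7, 2179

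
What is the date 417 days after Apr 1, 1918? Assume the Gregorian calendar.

+365 (one year) → Apr 1, 1919 (52 left).
Apr has 30 days: +30 → May 1, 1919 (22 left).
+22 → May 23, 1919.

May 23, 1919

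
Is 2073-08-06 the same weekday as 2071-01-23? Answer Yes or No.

From Jan 23, 2071 to Aug 6, 2073 is 926 days.
926 mod 7 = 2, so they are different weekdays.
(Jan 23, 2071 is a Friday; Aug 6, 2073 is a Sunday.)

No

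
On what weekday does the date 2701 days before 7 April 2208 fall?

Friday

Apr 7, 2208 is a Thursday.
2701 mod 7 = 6, so 2701 days before a Thursday is Thursday − 6 = Friday.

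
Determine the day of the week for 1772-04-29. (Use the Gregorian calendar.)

Wednesday

Doomsday rule: the anchor day for the 1700s is Sunday. For year 72: 72÷12 = 6 r 0, and 0÷4 = 0, so 6+0+0 = 6.
Sunday + 6 ≡ Saturday — that's 1772's doomsday.
In April the doomsday date is Apr 4.
Apr 29 is 25 days after Apr 4; 25 mod 7 = 4, so Saturday + 4 = Wednesday.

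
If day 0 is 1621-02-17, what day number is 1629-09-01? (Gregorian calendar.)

3118

Feb 17, 1621 → Feb 17, 1622: 365 days.
Feb 17, 1622 → Feb 17, 1623: 365 days.
Feb 17, 1623 → Feb 17, 1624: 365 days.
Feb 17, 1624 → Feb 17, 1625: 366 days (Feb 29, 1624 is in that span).
Feb 17, 1625 → Feb 17, 1626: 365 days.
Feb 17, 1626 → Feb 17, 1627: 365 days.
Feb 17, 1627 → Feb 17, 1628: 365 days.
Feb 17, 1628 → Feb 17, 1629: 366 days (Feb 29, 1628 is in that span).
Feb 17, 1629 → Mar 17, 1629: 28 days (February has 28).
Mar 17, 1629 → Apr 17, 1629: 31 days (March has 31).
Apr 17, 1629 → May 17, 1629: 30 days (April has 30).
May 17, 1629 → Jun 17, 1629: 31 days (May has 31).
Jun 17, 1629 → Jul 17, 1629: 30 days (June has 30).
Jul 17, 1629 → Aug 17, 1629: 31 days (July has 31).
Aug 17, 1629 → Sep 1, 1629: 15 days.
Total: 3118 days.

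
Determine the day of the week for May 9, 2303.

Doomsday rule: the anchor day for the 2300s is Wednesday. For year 03: 3÷12 = 0 r 3, and 3÷4 = 0, so 0+3+0 = 3.
Wednesday + 3 ≡ Saturday — that's 2303's doomsday.
In May the doomsday date is May 9.
May 9 is the doomsday itself: Saturday.

Saturday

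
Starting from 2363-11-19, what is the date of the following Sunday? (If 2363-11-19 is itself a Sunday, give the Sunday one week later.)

November 24, 2363

Nov 19, 2363 is a Tuesday.
From Tuesday to the next Sunday is 5 days.
Nov 19, 2363 + 5 = Nov 24, 2363.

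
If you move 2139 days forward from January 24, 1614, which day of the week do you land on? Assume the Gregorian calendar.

Tuesday

Jan 24, 1614 is a Friday.
2139 mod 7 = 4, so 2139 days after a Friday is Friday + 4 = Tuesday.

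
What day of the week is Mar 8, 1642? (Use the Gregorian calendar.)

Doomsday rule: the anchor day for the 1600s is Tuesday. For year 42: 42÷12 = 3 r 6, and 6÷4 = 1, so 3+6+1 = 10.
Tuesday + 10 ≡ Friday — that's 1642's doomsday.
In March the doomsday date is Mar 14.
Mar 8 is 6 days before Mar 14; 6 mod 7 = 6, so Friday − 6 = Saturday.

Saturday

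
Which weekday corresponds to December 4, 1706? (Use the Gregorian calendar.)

Saturday

Doomsday rule: the anchor day for the 1700s is Sunday. For year 06: 6÷12 = 0 r 6, and 6÷4 = 1, so 0+6+1 = 7.
Sunday + 7 ≡ Sunday — that's 1706's doomsday.
In December the doomsday date is Dec 12.
Dec 4 is 8 days before Dec 12; 8 mod 7 = 1, so Sunday − 1 = Saturday.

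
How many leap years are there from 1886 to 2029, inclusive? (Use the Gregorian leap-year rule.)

35

Multiples of 4 in [1886,2029]: 36.
Of those, multiples of 100: 2 (not leap unless ÷400).
Multiples of 400: 1.
Leap years = 36 − 2 + 1 = 35.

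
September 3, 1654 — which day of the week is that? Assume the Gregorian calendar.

Thursday

Doomsday rule: the anchor day for the 1600s is Tuesday. For year 54: 54÷12 = 4 r 6, and 6÷4 = 1, so 4+6+1 = 11.
Tuesday + 11 ≡ Saturday — that's 1654's doomsday.
In September the doomsday date is Sep 5.
Sep 3 is 2 days before Sep 5; 2 mod 7 = 2, so Saturday − 2 = Thursday.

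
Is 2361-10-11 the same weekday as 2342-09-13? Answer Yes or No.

No

From Sep 13, 2342 to Oct 11, 2361 is 6968 days.
6968 mod 7 = 3, so they are different weekdays.
(Sep 13, 2342 is a Sunday; Oct 11, 2361 is a Wednesday.)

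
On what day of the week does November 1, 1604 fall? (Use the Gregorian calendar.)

Monday

Doomsday rule: the anchor day for the 1600s is Tuesday. For year 04: 4÷12 = 0 r 4, and 4÷4 = 1, so 0+4+1 = 5.
Tuesday + 5 ≡ Sunday — that's 1604's doomsday.
In November the doomsday date is Nov 7.
Nov 1 is 6 days before Nov 7; 6 mod 7 = 6, so Sunday − 6 = Monday.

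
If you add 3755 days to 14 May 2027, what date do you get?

+366 (one year; includes Feb 29, 2028) → May 14, 2028 (3389 left).
+365 (one year) → May 14, 2029 (3024 left).
+365 (one year) → May 14, 2030 (2659 left).
+365 (one year) → May 14, 2031 (2294 left).
+366 (one year; includes Feb 29, 2032) → May 14, 2032 (1928 left).
+365 (one year) → May 14, 2033 (1563 left).
+365 (one year) → May 14, 2034 (1198 left).
+365 (one year) → May 14, 2035 (833 left).
+366 (one year; includes Feb 29, 2036) → May 14, 2036 (467 left).
+365 (one year) → May 14, 2037 (102 left).
May has 31 days: +18 → Jun 1, 2037 (84 left).
Jun has 30 days: +30 → Jul 1, 2037 (54 left).
Jul has 31 days: +31 → Aug 1, 2037 (23 left).
+23 → Aug 24, 2037.

August 24, 2037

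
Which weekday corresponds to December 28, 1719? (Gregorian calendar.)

Doomsday rule: the anchor day for the 1700s is Sunday. For year 19: 19÷12 = 1 r 7, and 7÷4 = 1, so 1+7+1 = 9.
Sunday + 9 ≡ Tuesday — that's 1719's doomsday.
In December the doomsday date is Dec 12.
Dec 28 is 16 days after Dec 12; 16 mod 7 = 2, so Tuesday + 2 = Thursday.

Thursday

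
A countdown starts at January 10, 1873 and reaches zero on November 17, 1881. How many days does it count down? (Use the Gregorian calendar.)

3233

Jan 10, 1873 → Jan 10, 1874: 365 days.
Jan 10, 1874 → Jan 10, 1875: 365 days.
Jan 10, 1875 → Jan 10, 1876: 365 days.
Jan 10, 1876 → Jan 10, 1877: 366 days (Feb 29, 1876 is in that span).
Jan 10, 1877 → Jan 10, 1878: 365 days.
Jan 10, 1878 → Jan 10, 1879: 365 days.
Jan 10, 1879 → Jan 10, 1880: 365 days.
Jan 10, 1880 → Jan 10, 1881: 366 days (Feb 29, 1880 is in that span).
Jan 10, 1881 → Feb 10, 1881: 31 days (January has 31).
Feb 10, 1881 → Mar 10, 1881: 28 days (February has 28).
Mar 10, 1881 → Apr 10, 1881: 31 days (March has 31).
Apr 10, 1881 → May 10, 1881: 30 days (April has 30).
May 10, 1881 → Jun 10, 1881: 31 days (May has 31).
Jun 10, 1881 → Jul 10, 1881: 30 days (June has 30).
Jul 10, 1881 → Aug 10, 1881: 31 days (July has 31).
Aug 10, 1881 → Sep 10, 1881: 31 days (August has 31).
Sep 10, 1881 → Oct 10, 1881: 30 days (September has 30).
Oct 10, 1881 → Nov 10, 1881: 31 days (October has 31).
Nov 10, 1881 → Nov 17, 1881: 7 days.
Total: 3233 days.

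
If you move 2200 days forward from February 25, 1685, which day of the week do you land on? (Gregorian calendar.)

Tuesday

First find the weekday of Feb 25, 1685. Doomsday rule: the anchor day for the 1600s is Tuesday. For year 85: 85÷12 = 7 r 1, and 1÷4 = 0, so 7+1+0 = 8.
Tuesday + 8 ≡ Wednesday — that's 1685's doomsday.
In February the doomsday date is Feb 28 (1685 is not a leap year).
Feb 25 is 3 days before Feb 28; 3 mod 7 = 3, so Wednesday − 3 = Sunday.
2200 mod 7 = 2, so 2200 days after a Sunday is Sunday + 2 = Tuesday.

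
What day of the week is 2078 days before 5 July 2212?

Jul 5, 2212 is a Sunday.
2078 mod 7 = 6, so 2078 days before a Sunday is Sunday − 6 = Monday.

Monday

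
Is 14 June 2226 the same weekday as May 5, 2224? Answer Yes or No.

From May 5, 2224 to Jun 14, 2226 is 770 days.
770 mod 7 = 0, so they are the same weekday.
(May 5, 2224 is a Wednesday; Jun 14, 2226 is a Wednesday.)

Yes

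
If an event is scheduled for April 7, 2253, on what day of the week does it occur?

Doomsday rule: the anchor day for the 2200s is Friday. For year 53: 53÷12 = 4 r 5, and 5÷4 = 1, so 4+5+1 = 10.
Friday + 10 ≡ Monday — that's 2253's doomsday.
In April the doomsday date is Apr 4.
Apr 7 is 3 days after Apr 4; 3 mod 7 = 3, so Monday + 3 = Thursday.

Thursday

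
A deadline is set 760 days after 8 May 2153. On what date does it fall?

June 7, 2155

+365 (one year) → May 8, 2154 (395 left).
May has 31 days: +24 → Jun 1, 2154 (371 left).
Jun has 30 days: +30 → Jul 1, 2154 (341 left).
Jul has 31 days: +31 → Aug 1, 2154 (310 left).
Aug has 31 days: +31 → Sep 1, 2154 (279 left).
Sep has 30 days: +30 → Oct 1, 2154 (249 left).
Oct has 31 days: +31 → Nov 1, 2154 (218 left).
Nov has 30 days: +30 → Dec 1, 2154 (188 left).
Dec has 31 days: +31 → Jan 1, 2155 (157 left).
Jan has 31 days: +31 → Feb 1, 2155 (126 left).
Feb has 28 days: +28 → Mar 1, 2155 (98 left).
Mar has 31 days: +31 → Apr 1, 2155 (67 left).
Apr has 30 days: +30 → May 1, 2155 (37 left).
May has 31 days: +31 → Jun 1, 2155 (6 left).
+6 → Jun 7, 2155.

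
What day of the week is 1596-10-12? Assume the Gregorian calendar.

Doomsday rule: the anchor day for the 1500s is Wednesday. For year 96: 96÷12 = 8 r 0, and 0÷4 = 0, so 8+0+0 = 8.
Wednesday + 8 ≡ Thursday — that's 1596's doomsday.
In October the doomsday date is Oct 10.
Oct 12 is 2 days after Oct 10; 2 mod 7 = 2, so Thursday + 2 = Saturday.

Saturday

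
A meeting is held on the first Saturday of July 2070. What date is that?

July 5, 2070

July 1, 2070 is a Tuesday.
The first Saturday is therefore July 5 (4 days later).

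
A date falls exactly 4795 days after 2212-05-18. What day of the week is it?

May 18, 2212 is a Monday.
4795 mod 7 = 0, so 4795 days after a Monday is Monday + 0 = Monday.

Monday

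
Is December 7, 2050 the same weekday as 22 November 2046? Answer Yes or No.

No

From Nov 22, 2046 to Dec 7, 2050 is 1476 days.
1476 mod 7 = 6, so they are different weekdays.
(Nov 22, 2046 is a Thursday; Dec 7, 2050 is a Wednesday.)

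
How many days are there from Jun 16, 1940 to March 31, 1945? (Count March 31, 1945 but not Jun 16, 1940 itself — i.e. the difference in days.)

1749

Jun 16, 1940 → Jun 16, 1941: 365 days.
Jun 16, 1941 → Jun 16, 1942: 365 days.
Jun 16, 1942 → Jun 16, 1943: 365 days.
Jun 16, 1943 → Jun 16, 1944: 366 days (Feb 29, 1944 is in that span).
Jun 16, 1944 → Jul 16, 1944: 30 days (June has 30).
Jul 16, 1944 → Aug 16, 1944: 31 days (July has 31).
Aug 16, 1944 → Sep 16, 1944: 31 days (August has 31).
Sep 16, 1944 → Oct 16, 1944: 30 days (September has 30).
Oct 16, 1944 → Nov 16, 1944: 31 days (October has 31).
Nov 16, 1944 → Dec 16, 1944: 30 days (November has 30).
Dec 16, 1944 → Jan 16, 1945: 31 days (December has 31).
Jan 16, 1945 → Feb 16, 1945: 31 days (January has 31).
Feb 16, 1945 → Mar 16, 1945: 28 days (February has 28).
Mar 16, 1945 → Mar 31, 1945: 15 days.
Total: 1749 days.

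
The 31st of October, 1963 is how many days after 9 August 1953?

3735

Aug 9, 1953 → Aug 9, 1954: 365 days.
Aug 9, 1954 → Aug 9, 1955: 365 days.
Aug 9, 1955 → Aug 9, 1956: 366 days (Feb 29, 1956 is in that span).
Aug 9, 1956 → Aug 9, 1957: 365 days.
Aug 9, 1957 → Aug 9, 1958: 365 days.
Aug 9, 1958 → Aug 9, 1959: 365 days.
Aug 9, 1959 → Aug 9, 1960: 366 days (Feb 29, 1960 is in that span).
Aug 9, 1960 → Aug 9, 1961: 365 days.
Aug 9, 1961 → Aug 9, 1962: 365 days.
Aug 9, 1962 → Aug 9, 1963: 365 days.
Aug 9, 1963 → Sep 9, 1963: 31 days (August has 31).
Sep 9, 1963 → Oct 9, 1963: 30 days (September has 30).
Oct 9, 1963 → Oct 31, 1963: 22 days.
Total: 3735 days.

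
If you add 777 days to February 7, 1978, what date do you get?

+365 (one year) → Feb 7, 1979 (412 left).
+365 (one year) → Feb 7, 1980 (47 left).
Feb has 29 days: +23 → Mar 1, 1980 (24 left).
+24 → Mar 25, 1980.

March 25, 1980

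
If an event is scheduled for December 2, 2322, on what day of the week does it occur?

Saturday

Doomsday rule: the anchor day for the 2300s is Wednesday. For year 22: 22÷12 = 1 r 10, and 10÷4 = 2, so 1+10+2 = 13.
Wednesday + 13 ≡ Tuesday — that's 2322's doomsday.
In December the doomsday date is Dec 12.
Dec 2 is 10 days before Dec 12; 10 mod 7 = 3, so Tuesday − 3 = Saturday.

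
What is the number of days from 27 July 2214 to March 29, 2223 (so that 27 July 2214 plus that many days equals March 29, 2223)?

3167

Jul 27, 2214 → Jul 27, 2215: 365 days.
Jul 27, 2215 → Jul 27, 2216: 366 days (Feb 29, 2216 is in that span).
Jul 27, 2216 → Jul 27, 2217: 365 days.
Jul 27, 2217 → Jul 27, 2218: 365 days.
Jul 27, 2218 → Jul 27, 2219: 365 days.
Jul 27, 2219 → Jul 27, 2220: 366 days (Feb 29, 2220 is in that span).
Jul 27, 2220 → Jul 27, 2221: 365 days.
Jul 27, 2221 → Jul 27, 2222: 365 days.
Jul 27, 2222 → Aug 27, 2222: 31 days (July has 31).
Aug 27, 2222 → Sep 27, 2222: 31 days (August has 31).
Sep 27, 2222 → Oct 27, 2222: 30 days (September has 30).
Oct 27, 2222 → Nov 27, 2222: 31 days (October has 31).
Nov 27, 2222 → Dec 27, 2222: 30 days (November has 30).
Dec 27, 2222 → Jan 27, 2223: 31 days (December has 31).
Jan 27, 2223 → Feb 27, 2223: 31 days (January has 31).
Feb 27, 2223 → Mar 27, 2223: 28 days (February has 28).
Mar 27, 2223 → Mar 29, 2223: 2 days.
Total: 3167 days.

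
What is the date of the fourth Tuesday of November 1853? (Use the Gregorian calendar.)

November 1, 1853 is a Tuesday.
The first Tuesday is therefore November 1 (same day).
The fourth Tuesday is 1 + 3×7 = November 22.

November 22, 1853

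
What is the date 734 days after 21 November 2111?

November 24, 2113

+366 (one year; includes Feb 29, 2112) → Nov 21, 2112 (368 left).
Nov has 30 days: +10 → Dec 1, 2112 (358 left).
Dec has 31 days: +31 → Jan 1, 2113 (327 left).
Jan has 31 days: +31 → Feb 1, 2113 (296 left).
Feb has 28 days: +28 → Mar 1, 2113 (268 left).
Mar has 31 days: +31 → Apr 1, 2113 (237 left).
Apr has 30 days: +30 → May 1, 2113 (207 left).
May has 31 days: +31 → Jun 1, 2113 (176 left).
Jun has 30 days: +30 → Jul 1, 2113 (146 left).
Jul has 31 days: +31 → Aug 1, 2113 (115 left).
Aug has 31 days: +31 → Sep 1, 2113 (84 left).
Sep has 30 days: +30 → Oct 1, 2113 (54 left).
Oct has 31 days: +31 → Nov 1, 2113 (23 left).
+23 → Nov 24, 2113.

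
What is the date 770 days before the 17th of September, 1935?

−365 (one year) → Sep 17, 1934 (405 left).
−365 (one year) → Sep 17, 1933 (40 left).
−17 → Aug 31, 1933 (end of Aug, 31 days; 23 left).
−23 → Aug 8, 1933.

August 8, 1933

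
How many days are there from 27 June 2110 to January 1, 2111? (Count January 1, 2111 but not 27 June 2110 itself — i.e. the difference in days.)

188

Jun 27, 2110 → Jul 27, 2110: 30 days (June has 30).
Jul 27, 2110 → Aug 27, 2110: 31 days (July has 31).
Aug 27, 2110 → Sep 27, 2110: 31 days (August has 31).
Sep 27, 2110 → Oct 27, 2110: 30 days (September has 30).
Oct 27, 2110 → Nov 27, 2110: 31 days (October has 31).
Nov 27, 2110 → Dec 27, 2110: 30 days (November has 30).
Dec 27, 2110 → Jan 1, 2111: 5 days.
Total: 188 days.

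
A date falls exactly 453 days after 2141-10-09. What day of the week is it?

Saturday

Oct 9, 2141 is a Monday.
453 mod 7 = 5, so 453 days after a Monday is Monday + 5 = Saturday.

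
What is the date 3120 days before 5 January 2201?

June 20, 2192

−365 (one year) → Jan 5, 2200 (2755 left).
−365 (one year) → Jan 5, 2199 (2390 left).
−365 (one year) → Jan 5, 2198 (2025 left).
−365 (one year) → Jan 5, 2197 (1660 left).
−366 (one year; includes Feb 29, 2196) → Jan 5, 2196 (1294 left).
−365 (one year) → Jan 5, 2195 (929 left).
−365 (one year) → Jan 5, 2194 (564 left).
−365 (one year) → Jan 5, 2193 (199 left).
−5 → Dec 31, 2192 (end of Dec, 31 days; 194 left).
−31 → Nov 30, 2192 (end of Nov, 30 days; 163 left).
−30 → Oct 31, 2192 (end of Oct, 31 days; 133 left).
−31 → Sep 30, 2192 (end of Sep, 30 days; 102 left).
−30 → Aug 31, 2192 (end of Aug, 31 days; 72 left).
−31 → Jul 31, 2192 (end of Jul, 31 days; 41 left).
−31 → Jun 30, 2192 (end of Jun, 30 days; 10 left).
−10 → Jun 20, 2192.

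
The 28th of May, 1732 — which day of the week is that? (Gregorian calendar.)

Wednesday

Doomsday rule: the anchor day for the 1700s is Sunday. For year 32: 32÷12 = 2 r 8, and 8÷4 = 2, so 2+8+2 = 12.
Sunday + 12 ≡ Friday — that's 1732's doomsday.
In May the doomsday date is May 9.
May 28 is 19 days after May 9; 19 mod 7 = 5, so Friday + 5 = Wednesday.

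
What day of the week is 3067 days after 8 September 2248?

Saturday

Sep 8, 2248 is a Friday.
3067 mod 7 = 1, so 3067 days after a Friday is Friday + 1 = Saturday.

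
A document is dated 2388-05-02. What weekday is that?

Doomsday rule: the anchor day for the 2300s is Wednesday. For year 88: 88÷12 = 7 r 4, and 4÷4 = 1, so 7+4+1 = 12.
Wednesday + 12 ≡ Monday — that's 2388's doomsday.
In May the doomsday date is May 9.
May 2 is 7 days before May 9; 7 mod 7 = 0, so Monday − 0 = Monday.

Monday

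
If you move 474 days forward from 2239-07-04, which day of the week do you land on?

Tuesday

First find the weekday of Jul 4, 2239. Doomsday rule: the anchor day for the 2200s is Friday. For year 39: 39÷12 = 3 r 3, and 3÷4 = 0, so 3+3+0 = 6.
Friday + 6 ≡ Thursday — that's 2239's doomsday.
In July the doomsday date is Jul 11.
Jul 4 is 7 days before Jul 11; 7 mod 7 = 0, so Thursday − 0 = Thursday.
474 mod 7 = 5, so 474 days after a Thursday is Thursday + 5 = Tuesday.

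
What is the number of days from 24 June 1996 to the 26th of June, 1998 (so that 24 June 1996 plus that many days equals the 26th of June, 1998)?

732

Jun 24, 1996 → Jun 24, 1997: 365 days.
Jun 24, 1997 → Jul 24, 1997: 30 days (June has 30).
Jul 24, 1997 → Aug 24, 1997: 31 days (July has 31).
Aug 24, 1997 → Sep 24, 1997: 31 days (August has 31).
Sep 24, 1997 → Oct 24, 1997: 30 days (September has 30).
Oct 24, 1997 → Nov 24, 1997: 31 days (October has 31).
Nov 24, 1997 → Dec 24, 1997: 30 days (November has 30).
Dec 24, 1997 → Jan 24, 1998: 31 days (December has 31).
Jan 24, 1998 → Feb 24, 1998: 31 days (January has 31).
Feb 24, 1998 → Mar 24, 1998: 28 days (February has 28).
Mar 24, 1998 → Apr 24, 1998: 31 days (March has 31).
Apr 24, 1998 → May 24, 1998: 30 days (April has 30).
May 24, 1998 → Jun 24, 1998: 31 days (May has 31).
Jun 24, 1998 → Jun 26, 1998: 2 days.
Total: 732 days.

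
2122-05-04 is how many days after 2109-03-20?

4793

Mar 20, 2109 → Mar 20, 2110: 365 days.
Mar 20, 2110 → Mar 20, 2111: 365 days.
Mar 20, 2111 → Mar 20, 2112: 366 days (Feb 29, 2112 is in that span).
Mar 20, 2112 → Mar 20, 2113: 365 days.
Mar 20, 2113 → Mar 20, 2114: 365 days.
Mar 20, 2114 → Mar 20, 2115: 365 days.
Mar 20, 2115 → Mar 20, 2116: 366 days (Feb 29, 2116 is in that span).
Mar 20, 2116 → Mar 20, 2117: 365 days.
Mar 20, 2117 → Mar 20, 2118: 365 days.
Mar 20, 2118 → Mar 20, 2119: 365 days.
Mar 20, 2119 → Mar 20, 2120: 366 days (Feb 29, 2120 is in that span).
Mar 20, 2120 → Mar 20, 2121: 365 days.
Mar 20, 2121 → Mar 20, 2122: 365 days.
Mar 20, 2122 → Apr 20, 2122: 31 days (March has 31).
Apr 20, 2122 → May 4, 2122: 14 days.
Total: 4793 days.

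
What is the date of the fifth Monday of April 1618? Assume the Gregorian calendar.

April 30, 1618

April 1, 1618 is a Sunday.
The first Monday is therefore April 2 (1 days later).
The fifth Monday is 2 + 4×7 = April 30.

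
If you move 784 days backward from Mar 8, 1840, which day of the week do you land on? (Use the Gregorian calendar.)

Mar 8, 1840 is a Sunday.
784 mod 7 = 0, so 784 days before a Sunday is Sunday − 0 = Sunday.

Sunday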